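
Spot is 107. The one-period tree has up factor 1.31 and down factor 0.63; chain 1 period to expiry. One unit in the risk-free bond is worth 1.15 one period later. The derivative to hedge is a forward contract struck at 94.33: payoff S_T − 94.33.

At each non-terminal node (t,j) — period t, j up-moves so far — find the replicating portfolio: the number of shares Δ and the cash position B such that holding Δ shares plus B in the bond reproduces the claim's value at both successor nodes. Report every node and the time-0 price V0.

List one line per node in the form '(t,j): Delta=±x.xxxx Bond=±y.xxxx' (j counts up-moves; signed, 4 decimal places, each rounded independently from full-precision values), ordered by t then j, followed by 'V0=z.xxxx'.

(0,0): Delta=1.0000 Bond=-82.0261
V0=24.9739

Risk-neutral probability p* = (R−d)/(u−d) = (1.15−0.63)/(1.31−0.63) = 0.7647.
Terminal payoffs: V(1,0)=-26.9200, V(1,1)=45.8400
Node (0,0) S=107.0000: V=(p*·45.8400+(1−p*)·-26.9200)/1.15=24.9739; Δ=(45.8400−-26.9200)/(140.1700−67.4100)=1.0000; B=V−Δ·S=-82.0261
Check: Δ(0,0)·S0 + B(0,0) = 24.9739 = V0.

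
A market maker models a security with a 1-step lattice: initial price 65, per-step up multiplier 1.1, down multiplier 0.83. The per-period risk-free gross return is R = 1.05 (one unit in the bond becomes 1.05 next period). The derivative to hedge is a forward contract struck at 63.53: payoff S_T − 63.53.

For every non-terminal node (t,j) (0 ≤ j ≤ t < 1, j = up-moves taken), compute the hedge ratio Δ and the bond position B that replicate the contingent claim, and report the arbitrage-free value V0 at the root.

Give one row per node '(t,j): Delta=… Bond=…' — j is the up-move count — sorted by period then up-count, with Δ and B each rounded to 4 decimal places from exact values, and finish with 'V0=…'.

(0,0): Delta=1.0000 Bond=-60.5048
V0=4.4952

Risk-neutral probability p* = (R−d)/(u−d) = (1.05−0.83)/(1.1−0.83) = 0.8148.
Terminal values V(1,·): V(1,0)=-9.5800, V(1,1)=7.9700
(0,0): S=65.0000. Δ = (V_up−V_dn)/(S_up−S_dn) = (7.9700−-9.5800)/(71.5000−53.9500) = 1.0000. V = [p*·7.9700 + (1−p*)·-9.5800]/1.05 = 4.4952. B = V − Δ·S = -60.5048.
Self-financing check: at every node Δ·S+B equals the discounted successor values.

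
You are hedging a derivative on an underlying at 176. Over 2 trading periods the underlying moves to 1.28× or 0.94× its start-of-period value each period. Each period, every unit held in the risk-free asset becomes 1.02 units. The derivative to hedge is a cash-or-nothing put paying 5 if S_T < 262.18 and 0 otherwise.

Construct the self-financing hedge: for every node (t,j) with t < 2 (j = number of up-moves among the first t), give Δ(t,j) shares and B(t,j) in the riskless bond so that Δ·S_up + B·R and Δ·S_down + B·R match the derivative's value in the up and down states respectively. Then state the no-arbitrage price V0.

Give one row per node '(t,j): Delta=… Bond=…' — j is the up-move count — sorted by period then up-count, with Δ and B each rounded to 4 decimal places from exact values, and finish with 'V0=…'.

(0,0): Delta=-0.0193 Bond=7.9321
(1,0): Delta=0.0000 Bond=4.9020
(1,1): Delta=-0.0653 Bond=18.4544
V0=4.5398

No-arbitrage ⇒ martingale measure with p* = (R−d)/(u−d) = 0.2353.
Terminal payoffs: V(2,0)=5.0000, V(2,1)=5.0000, V(2,2)=0.0000
  t=1,j=0: stock 165.4400 → up 211.7632 (V=5.0000), down 155.5136 (V=5.0000). Price 4.9020; hedge Δ=0.0000, bond B=4.9020.
  t=1,j=1: stock 225.2800 → up 288.3584 (V=0.0000), down 211.7632 (V=5.0000). Price 3.7486; hedge Δ=-0.0653, bond B=18.4544.
  t=0,j=0: stock 176.0000 → up 225.2800 (V=3.7486), down 165.4400 (V=4.9020). Price 4.5398; hedge Δ=-0.0193, bond B=7.9321.
Self-financing check: at every node Δ·S+B equals the discounted successor values.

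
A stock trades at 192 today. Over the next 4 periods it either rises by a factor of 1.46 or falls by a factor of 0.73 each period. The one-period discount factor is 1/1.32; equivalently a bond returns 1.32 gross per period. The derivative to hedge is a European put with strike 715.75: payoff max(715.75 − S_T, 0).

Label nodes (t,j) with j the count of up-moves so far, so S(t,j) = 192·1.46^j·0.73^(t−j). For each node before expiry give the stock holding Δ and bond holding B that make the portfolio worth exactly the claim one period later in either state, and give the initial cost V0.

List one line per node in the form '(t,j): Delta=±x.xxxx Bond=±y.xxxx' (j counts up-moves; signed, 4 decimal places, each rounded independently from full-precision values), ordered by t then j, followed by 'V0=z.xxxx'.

(0,0): Delta=-0.7435 Bond=208.5177
(1,0): Delta=-1.0000 Bond=311.2000
(1,1): Delta=-0.7130 Bond=266.7112
(2,0): Delta=-1.0000 Bond=410.7840
(2,1): Delta=-1.0000 Bond=410.7840
(2,2): Delta=-0.6790 Bond=338.1240
(3,0): Delta=-1.0000 Bond=542.2348
(3,1): Delta=-1.0000 Bond=542.2348
(3,2): Delta=-1.0000 Bond=542.2348
(3,3): Delta=-0.6409 Bond=423.5652
V0=65.7734

Since d<R<u, set p* = (R−d)/(u−d) = 0.8082; price each node as the discounted p*-expectation of its children.
Payoff layer (t=4): V(4,0)=661.2254, V(4,1)=606.7008, V(4,2)=497.6515, V(4,3)=279.5530, V(4,4)=0.0000
(3,0): S=74.6913. Δ = (V_up−V_dn)/(S_up−S_dn) = (606.7008−661.2254)/(109.0492−54.5246) = -1.0000. V = [p*·606.7008 + (1−p*)·661.2254]/1.32 = 467.5436. B = V − Δ·S = 542.2348.
(3,1): S=149.3825. Δ = (V_up−V_dn)/(S_up−S_dn) = (497.6515−606.7008)/(218.0985−109.0492) = -1.0000. V = [p*·497.6515 + (1−p*)·606.7008]/1.32 = 392.8523. B = V − Δ·S = 542.2348.
(3,2): S=298.7651. Δ = (V_up−V_dn)/(S_up−S_dn) = (279.5530−497.6515)/(436.1970−218.0985) = -1.0000. V = [p*·279.5530 + (1−p*)·497.6515]/1.32 = 243.4698. B = V − Δ·S = 542.2348.
(3,3): S=597.5301. Δ = (V_up−V_dn)/(S_up−S_dn) = (0.0000−279.5530)/(872.3940−436.1970) = -0.6409. V = [p*·0.0000 + (1−p*)·279.5530]/1.32 = 40.6158. B = V − Δ·S = 423.5652.
(2,0): S=102.3168. Δ = (V_up−V_dn)/(S_up−S_dn) = (392.8523−467.5436)/(149.3825−74.6913) = -1.0000. V = [p*·392.8523 + (1−p*)·467.5436]/1.32 = 308.4672. B = V − Δ·S = 410.7840.
(2,1): S=204.6336. Δ = (V_up−V_dn)/(S_up−S_dn) = (243.4698−392.8523)/(298.7651−149.3825) = -1.0000. V = [p*·243.4698 + (1−p*)·392.8523]/1.32 = 206.1504. B = V − Δ·S = 410.7840.
(2,2): S=409.2672. Δ = (V_up−V_dn)/(S_up−S_dn) = (40.6158−243.4698)/(597.5301−298.7651) = -0.6790. V = [p*·40.6158 + (1−p*)·243.4698]/1.32 = 60.2419. B = V − Δ·S = 338.1240.
(1,0): S=140.1600. Δ = (V_up−V_dn)/(S_up−S_dn) = (206.1504−308.4672)/(204.6336−102.3168) = -1.0000. V = [p*·206.1504 + (1−p*)·308.4672]/1.32 = 171.0400. B = V − Δ·S = 311.2000.
(1,1): S=280.3200. Δ = (V_up−V_dn)/(S_up−S_dn) = (60.2419−206.1504)/(409.2672−204.6336) = -0.7130. V = [p*·60.2419 + (1−p*)·206.1504]/1.32 = 66.8366. B = V − Δ·S = 266.7112.
(0,0): S=192.0000. Δ = (V_up−V_dn)/(S_up−S_dn) = (66.8366−171.0400)/(280.3200−140.1600) = -0.7435. V = [p*·66.8366 + (1−p*)·171.0400]/1.32 = 65.7734. B = V − Δ·S = 208.5177.
Root portfolio cost Δ·192+B reproduces V0=65.7734.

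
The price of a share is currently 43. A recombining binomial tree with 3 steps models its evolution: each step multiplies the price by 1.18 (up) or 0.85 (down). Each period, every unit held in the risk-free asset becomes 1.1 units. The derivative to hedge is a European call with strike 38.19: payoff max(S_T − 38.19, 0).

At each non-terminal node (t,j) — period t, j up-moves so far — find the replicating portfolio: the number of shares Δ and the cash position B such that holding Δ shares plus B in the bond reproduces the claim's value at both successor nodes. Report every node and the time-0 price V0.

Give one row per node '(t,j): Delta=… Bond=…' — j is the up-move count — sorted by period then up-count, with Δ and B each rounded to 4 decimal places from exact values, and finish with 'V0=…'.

Since d<R<u, set p* = (R−d)/(u−d) = 0.7576; price each node as the discounted p*-expectation of its children.
At expiry t=3: V(3,0)=0.0000, V(3,1)=0.0000, V(3,2)=12.7022, V(3,3)=32.4604
(2,0): S=31.0675. Δ = (V_up−V_dn)/(S_up−S_dn) = (0.0000−0.0000)/(36.6596−26.4074) = 0.0000. V = [p*·0.0000 + (1−p*)·0.0000]/1.1 = 0.0000. B = V − Δ·S = 0.0000.
(2,1): S=43.1290. Δ = (V_up−V_dn)/(S_up−S_dn) = (12.7022−0.0000)/(50.8922−36.6596) = 0.8925. V = [p*·12.7022 + (1−p*)·0.0000]/1.1 = 8.7481. B = V − Δ·S = -29.7435.
(2,2): S=59.8732. Δ = (V_up−V_dn)/(S_up−S_dn) = (32.4604−12.7022)/(70.6504−50.8922) = 1.0000. V = [p*·32.4604 + (1−p*)·12.7022]/1.1 = 25.1550. B = V − Δ·S = -34.7182.
(1,0): S=36.5500. Δ = (V_up−V_dn)/(S_up−S_dn) = (8.7481−0.0000)/(43.1290−31.0675) = 0.7253. V = [p*·8.7481 + (1−p*)·0.0000]/1.1 = 6.0249. B = V − Δ·S = -20.4845.
(1,1): S=50.7400. Δ = (V_up−V_dn)/(S_up−S_dn) = (25.1550−8.7481)/(59.8732−43.1290) = 0.9799. V = [p*·25.1550 + (1−p*)·8.7481]/1.1 = 19.2523. B = V − Δ·S = -30.4656.
(0,0): S=43.0000. Δ = (V_up−V_dn)/(S_up−S_dn) = (19.2523−6.0249)/(50.7400−36.5500) = 0.9322. V = [p*·19.2523 + (1−p*)·6.0249]/1.1 = 14.5870. B = V − Δ·S = -25.4963.
Root portfolio cost Δ·43+B reproduces V0=14.5870.

(0,0): Delta=0.9322 Bond=-25.4963
(1,0): Delta=0.7253 Bond=-20.4845
(1,1): Delta=0.9799 Bond=-30.4656
(2,0): Delta=0.0000 Bond=0.0000
(2,1): Delta=0.8925 Bond=-29.7435
(2,2): Delta=1.0000 Bond=-34.7182
V0=14.5870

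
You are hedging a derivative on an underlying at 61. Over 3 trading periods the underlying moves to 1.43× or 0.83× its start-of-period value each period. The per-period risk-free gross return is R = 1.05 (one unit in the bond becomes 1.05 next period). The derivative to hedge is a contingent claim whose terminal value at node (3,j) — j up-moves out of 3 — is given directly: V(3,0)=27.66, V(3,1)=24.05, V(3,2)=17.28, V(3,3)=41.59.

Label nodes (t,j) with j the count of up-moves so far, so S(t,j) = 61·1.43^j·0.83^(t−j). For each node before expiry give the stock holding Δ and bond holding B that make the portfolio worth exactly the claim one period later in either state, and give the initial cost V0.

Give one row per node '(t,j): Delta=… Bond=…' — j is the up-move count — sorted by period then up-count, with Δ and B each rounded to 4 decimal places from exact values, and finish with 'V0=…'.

The replicating-portfolio and risk-neutral prices coincide; use p* = (1.05−0.83)/(1.43−0.83) = 0.3667 for the latter.
Terminal payoffs: V(3,0)=27.6600, V(3,1)=24.0500, V(3,2)=17.2800, V(3,3)=41.5900
(2,0): S=42.0229. Δ = (V_up−V_dn)/(S_up−S_dn) = (24.0500−27.6600)/(60.0927−34.8790) = -0.1432. V = [p*·24.0500 + (1−p*)·27.6600]/1.05 = 25.0822. B = V − Δ·S = 31.0989.
(2,1): S=72.4009. Δ = (V_up−V_dn)/(S_up−S_dn) = (17.2800−24.0500)/(103.5333−60.0927) = -0.1558. V = [p*·17.2800 + (1−p*)·24.0500]/1.05 = 20.5406. B = V − Δ·S = 31.8240.
(2,2): S=124.7389. Δ = (V_up−V_dn)/(S_up−S_dn) = (41.5900−17.2800)/(178.3766−103.5333) = 0.3248. V = [p*·41.5900 + (1−p*)·17.2800]/1.05 = 24.9463. B = V − Δ·S = -15.5703.
(1,0): S=50.6300. Δ = (V_up−V_dn)/(S_up−S_dn) = (20.5406−25.0822)/(72.4009−42.0229) = -0.1495. V = [p*·20.5406 + (1−p*)·25.0822]/1.05 = 22.3019. B = V − Δ·S = 29.8712.
(1,1): S=87.2300. Δ = (V_up−V_dn)/(S_up−S_dn) = (24.9463−20.5406)/(124.7389−72.4009) = 0.0842. V = [p*·24.9463 + (1−p*)·20.5406]/1.05 = 21.1010. B = V − Δ·S = 13.7582.
(0,0): S=61.0000. Δ = (V_up−V_dn)/(S_up−S_dn) = (21.1010−22.3019)/(87.2300−50.6300) = -0.0328. V = [p*·21.1010 + (1−p*)·22.3019]/1.05 = 20.8205. B = V − Δ·S = 22.8220.
Check: Δ(0,0)·S0 + B(0,0) = 20.8205 = V0.

(0,0): Delta=-0.0328 Bond=22.8220
(1,0): Delta=-0.1495 Bond=29.8712
(1,1): Delta=0.0842 Bond=13.7582
(2,0): Delta=-0.1432 Bond=31.0989
(2,1): Delta=-0.1558 Bond=31.8240
(2,2): Delta=0.3248 Bond=-15.5703
V0=20.8205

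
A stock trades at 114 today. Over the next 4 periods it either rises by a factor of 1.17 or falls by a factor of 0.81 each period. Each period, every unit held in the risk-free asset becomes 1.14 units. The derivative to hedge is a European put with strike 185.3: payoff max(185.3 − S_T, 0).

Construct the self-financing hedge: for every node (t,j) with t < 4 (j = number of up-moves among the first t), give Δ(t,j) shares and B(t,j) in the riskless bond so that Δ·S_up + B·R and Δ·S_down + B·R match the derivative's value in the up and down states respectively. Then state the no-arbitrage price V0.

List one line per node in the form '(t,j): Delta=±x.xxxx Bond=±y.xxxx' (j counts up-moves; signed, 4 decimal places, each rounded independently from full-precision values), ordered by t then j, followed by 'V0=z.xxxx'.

No-arbitrage ⇒ martingale measure with p* = (R−d)/(u−d) = 0.9167.
At expiry t=4: V(4,0)=136.2267, V(4,1)=114.4164, V(4,2)=82.9126, V(4,3)=37.4071, V(4,4)=0.0000
  t=3,j=0: stock 60.5843 → up 70.8836 (V=114.4164), down 49.0733 (V=136.2267). Price 101.9596; hedge Δ=-1.0000, bond B=162.5439.
  t=3,j=1: stock 87.5106 → up 102.3874 (V=82.9126), down 70.8836 (V=114.4164). Price 75.0332; hedge Δ=-1.0000, bond B=162.5439.
  t=3,j=2: stock 126.4042 → up 147.8929 (V=37.4071), down 102.3874 (V=82.9126). Price 36.1396; hedge Δ=-1.0000, bond B=162.5439.
  t=3,j=3: stock 182.5839 → up 213.6231 (V=0.0000), down 147.8929 (V=37.4071). Price 2.7344; hedge Δ=-0.5691, bond B=106.6429.
  t=2,j=0: stock 74.7954 → up 87.5106 (V=75.0332), down 60.5843 (V=101.9596). Price 67.7869; hedge Δ=-1.0000, bond B=142.5823.
  t=2,j=1: stock 108.0378 → up 126.4042 (V=36.1396), down 87.5106 (V=75.0332). Price 34.5445; hedge Δ=-1.0000, bond B=142.5823.
  t=2,j=2: stock 156.0546 → up 182.5839 (V=2.7344), down 126.4042 (V=36.1396). Price 4.8405; hedge Δ=-0.5946, bond B=97.6327.
  t=1,j=0: stock 92.3400 → up 108.0378 (V=34.5445), down 74.7954 (V=67.7869). Price 32.7322; hedge Δ=-1.0000, bond B=125.0722.
  t=1,j=1: stock 133.3800 → up 156.0546 (V=4.8405), down 108.0378 (V=34.5445). Price 6.4174; hedge Δ=-0.6186, bond B=88.9286.
  t=0,j=0: stock 114.0000 → up 133.3800 (V=6.4174), down 92.3400 (V=32.7322). Price 7.5529; hedge Δ=-0.6412, bond B=80.6496.
The time-0 hedge costs 7.5529, which is the no-arbitrage price.

(0,0): Delta=-0.6412 Bond=80.6496
(1,0): Delta=-1.0000 Bond=125.0722
(1,1): Delta=-0.6186 Bond=88.9286
(2,0): Delta=-1.0000 Bond=142.5823
(2,1): Delta=-1.0000 Bond=142.5823
(2,2): Delta=-0.5946 Bond=97.6327
(3,0): Delta=-1.0000 Bond=162.5439
(3,1): Delta=-1.0000 Bond=162.5439
(3,2): Delta=-1.0000 Bond=162.5439
(3,3): Delta=-0.5691 Bond=106.6429
V0=7.5529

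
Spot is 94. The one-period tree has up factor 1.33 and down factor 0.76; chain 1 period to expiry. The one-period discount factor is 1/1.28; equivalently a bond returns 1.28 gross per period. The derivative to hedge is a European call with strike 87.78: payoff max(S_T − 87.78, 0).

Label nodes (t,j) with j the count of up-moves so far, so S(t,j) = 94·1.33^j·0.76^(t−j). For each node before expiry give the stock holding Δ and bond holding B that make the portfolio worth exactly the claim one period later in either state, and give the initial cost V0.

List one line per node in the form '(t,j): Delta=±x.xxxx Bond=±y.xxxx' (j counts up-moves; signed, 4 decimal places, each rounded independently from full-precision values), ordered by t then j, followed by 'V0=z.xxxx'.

Since d<R<u, set p* = (R−d)/(u−d) = 0.9123; price each node as the discounted p*-expectation of its children.
At expiry t=1: V(1,0)=0.0000, V(1,1)=37.2400
(0,0): S=94.0000. Δ = (V_up−V_dn)/(S_up−S_dn) = (37.2400−0.0000)/(125.0200−71.4400) = 0.6950. V = [p*·37.2400 + (1−p*)·0.0000]/1.28 = 26.5417. B = V − Δ·S = -38.7917.
Root portfolio cost Δ·94+B reproduces V0=26.5417.

(0,0): Delta=0.6950 Bond=-38.7917
V0=26.5417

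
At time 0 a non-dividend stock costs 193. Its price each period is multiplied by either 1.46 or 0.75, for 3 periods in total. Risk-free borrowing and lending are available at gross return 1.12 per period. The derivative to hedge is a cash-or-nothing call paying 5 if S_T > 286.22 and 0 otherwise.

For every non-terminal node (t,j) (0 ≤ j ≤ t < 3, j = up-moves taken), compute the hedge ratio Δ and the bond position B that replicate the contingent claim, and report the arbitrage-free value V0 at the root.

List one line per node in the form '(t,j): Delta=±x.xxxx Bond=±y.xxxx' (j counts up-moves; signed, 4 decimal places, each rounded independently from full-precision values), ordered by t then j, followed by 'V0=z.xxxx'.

Since d<R<u, set p* = (R−d)/(u−d) = 0.5211; price each node as the discounted p*-expectation of its children.
Terminal payoffs: V(3,0)=0.0000, V(3,1)=0.0000, V(3,2)=5.0000, V(3,3)=5.0000
Node (2,0) S=108.5625: V=(p*·0.0000+(1−p*)·0.0000)/1.12=0.0000; Δ=(0.0000−0.0000)/(158.5012−81.4219)=0.0000; B=V−Δ·S=0.0000
Node (2,1) S=211.3350: V=(p*·5.0000+(1−p*)·0.0000)/1.12=2.3265; Δ=(5.0000−0.0000)/(308.5491−158.5012)=0.0333; B=V−Δ·S=-4.7158
Node (2,2) S=411.3988: V=(p*·5.0000+(1−p*)·5.0000)/1.12=4.4643; Δ=(5.0000−5.0000)/(600.6422−308.5491)=0.0000; B=V−Δ·S=4.4643
Node (1,0) S=144.7500: V=(p*·2.3265+(1−p*)·0.0000)/1.12=1.0825; Δ=(2.3265−0.0000)/(211.3350−108.5625)=0.0226; B=V−Δ·S=-2.1942
Node (1,1) S=281.7800: V=(p*·4.4643+(1−p*)·2.3265)/1.12=3.0719; Δ=(4.4643−2.3265)/(411.3988−211.3350)=0.0107; B=V−Δ·S=0.0609
Node (0,0) S=193.0000: V=(p*·3.0719+(1−p*)·1.0825)/1.12=1.8922; Δ=(3.0719−1.0825)/(281.7800−144.7500)=0.0145; B=V−Δ·S=-0.9098
Self-financing check: at every node Δ·S+B equals the discounted successor values.

(0,0): Delta=0.0145 Bond=-0.9098
(1,0): Delta=0.0226 Bond=-2.1942
(1,1): Delta=0.0107 Bond=0.0609
(2,0): Delta=0.0000 Bond=0.0000
(2,1): Delta=0.0333 Bond=-4.7158
(2,2): Delta=0.0000 Bond=4.4643
V0=1.8922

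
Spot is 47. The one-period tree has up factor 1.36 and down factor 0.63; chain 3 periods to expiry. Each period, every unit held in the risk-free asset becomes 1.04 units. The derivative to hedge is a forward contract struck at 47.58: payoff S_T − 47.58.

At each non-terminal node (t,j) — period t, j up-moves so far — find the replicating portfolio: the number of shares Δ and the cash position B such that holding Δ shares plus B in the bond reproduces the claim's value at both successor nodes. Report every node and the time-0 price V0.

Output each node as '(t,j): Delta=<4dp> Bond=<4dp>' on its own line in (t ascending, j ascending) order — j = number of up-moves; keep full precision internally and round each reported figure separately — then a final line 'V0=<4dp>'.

Since d<R<u, set p* = (R−d)/(u−d) = 0.5616; price each node as the discounted p*-expectation of its children.
Terminal values V(3,·): V(3,0)=-35.8278, V(3,1)=-22.2102, V(3,2)=7.1867, V(3,3)=70.6464
(2,0): S=18.6543. Δ = (V_up−V_dn)/(S_up−S_dn) = (-22.2102−-35.8278)/(25.3698−11.7522) = 1.0000. V = [p*·-22.2102 + (1−p*)·-35.8278]/1.04 = -27.0957. B = V − Δ·S = -45.7500.
(2,1): S=40.2696. Δ = (V_up−V_dn)/(S_up−S_dn) = (7.1867−-22.2102)/(54.7667−25.3698) = 1.0000. V = [p*·7.1867 + (1−p*)·-22.2102]/1.04 = -5.4804. B = V − Δ·S = -45.7500.
(2,2): S=86.9312. Δ = (V_up−V_dn)/(S_up−S_dn) = (70.6464−7.1867)/(118.2264−54.7667) = 1.0000. V = [p*·70.6464 + (1−p*)·7.1867]/1.04 = 41.1812. B = V − Δ·S = -45.7500.
(1,0): S=29.6100. Δ = (V_up−V_dn)/(S_up−S_dn) = (-5.4804−-27.0957)/(40.2696−18.6543) = 1.0000. V = [p*·-5.4804 + (1−p*)·-27.0957]/1.04 = -14.3804. B = V − Δ·S = -43.9904.
(1,1): S=63.9200. Δ = (V_up−V_dn)/(S_up−S_dn) = (41.1812−-5.4804)/(86.9312−40.2696) = 1.0000. V = [p*·41.1812 + (1−p*)·-5.4804]/1.04 = 19.9296. B = V − Δ·S = -43.9904.
(0,0): S=47.0000. Δ = (V_up−V_dn)/(S_up−S_dn) = (19.9296−-14.3804)/(63.9200−29.6100) = 1.0000. V = [p*·19.9296 + (1−p*)·-14.3804]/1.04 = 4.7016. B = V − Δ·S = -42.2984.
Root portfolio cost Δ·47+B reproduces V0=4.7016.

(0,0): Delta=1.0000 Bond=-42.2984
(1,0): Delta=1.0000 Bond=-43.9904
(1,1): Delta=1.0000 Bond=-43.9904
(2,0): Delta=1.0000 Bond=-45.7500
(2,1): Delta=1.0000 Bond=-45.7500
(2,2): Delta=1.0000 Bond=-45.7500
V0=4.7016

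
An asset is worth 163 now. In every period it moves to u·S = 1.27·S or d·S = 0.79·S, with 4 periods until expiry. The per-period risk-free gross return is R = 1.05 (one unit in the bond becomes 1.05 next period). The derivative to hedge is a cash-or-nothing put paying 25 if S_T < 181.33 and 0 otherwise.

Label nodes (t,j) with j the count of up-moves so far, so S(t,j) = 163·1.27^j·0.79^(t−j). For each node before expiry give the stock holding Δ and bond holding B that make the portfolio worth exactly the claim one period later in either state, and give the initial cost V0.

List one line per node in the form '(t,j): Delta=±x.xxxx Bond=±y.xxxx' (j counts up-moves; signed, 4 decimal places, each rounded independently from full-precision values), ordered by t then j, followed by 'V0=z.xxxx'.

Under the risk-neutral measure, an up-move has probability p* = (R−d)/(u−d) = 0.5417 and values discount at R = 1.05.
At expiry t=4: V(4,0)=25.0000, V(4,1)=25.0000, V(4,2)=25.0000, V(4,3)=0.0000, V(4,4)=0.0000
Node (3,0) S=80.3654: V=(p*·25.0000+(1−p*)·25.0000)/1.05=23.8095; Δ=(25.0000−25.0000)/(102.0640−63.4886)=0.0000; B=V−Δ·S=23.8095
Node (3,1) S=129.1949: V=(p*·25.0000+(1−p*)·25.0000)/1.05=23.8095; Δ=(25.0000−25.0000)/(164.0776−102.0640)=0.0000; B=V−Δ·S=23.8095
Node (3,2) S=207.6931: V=(p*·0.0000+(1−p*)·25.0000)/1.05=10.9127; Δ=(0.0000−25.0000)/(263.7703−164.0776)=-0.2508; B=V−Δ·S=62.9960
Node (3,3) S=333.8864: V=(p*·0.0000+(1−p*)·0.0000)/1.05=0.0000; Δ=(0.0000−0.0000)/(424.0358−263.7703)=0.0000; B=V−Δ·S=0.0000
Node (2,0) S=101.7283: V=(p*·23.8095+(1−p*)·23.8095)/1.05=22.6757; Δ=(23.8095−23.8095)/(129.1949−80.3654)=0.0000; B=V−Δ·S=22.6757
Node (2,1) S=163.5379: V=(p*·10.9127+(1−p*)·23.8095)/1.05=16.0226; Δ=(10.9127−23.8095)/(207.6931−129.1949)=-0.1643; B=V−Δ·S=42.8910
Node (2,2) S=262.9027: V=(p*·0.0000+(1−p*)·10.9127)/1.05=4.7635; Δ=(0.0000−10.9127)/(333.8864−207.6931)=-0.0865; B=V−Δ·S=27.4983
Node (1,0) S=128.7700: V=(p*·16.0226+(1−p*)·22.6757)/1.05=18.1638; Δ=(16.0226−22.6757)/(163.5379−101.7283)=-0.1076; B=V−Δ·S=32.0244
Node (1,1) S=207.0100: V=(p*·4.7635+(1−p*)·16.0226)/1.05=9.4513; Δ=(4.7635−16.0226)/(262.9027−163.5379)=-0.1133; B=V−Δ·S=32.9079
Node (0,0) S=163.0000: V=(p*·9.4513+(1−p*)·18.1638)/1.05=12.8043; Δ=(9.4513−18.1638)/(207.0100−128.7700)=-0.1114; B=V−Δ·S=30.9552
The time-0 hedge costs 12.8043, which is the no-arbitrage price.

(0,0): Delta=-0.1114 Bond=30.9552
(1,0): Delta=-0.1076 Bond=32.0244
(1,1): Delta=-0.1133 Bond=32.9079
(2,0): Delta=0.0000 Bond=22.6757
(2,1): Delta=-0.1643 Bond=42.8910
(2,2): Delta=-0.0865 Bond=27.4983
(3,0): Delta=0.0000 Bond=23.8095
(3,1): Delta=0.0000 Bond=23.8095
(3,2): Delta=-0.2508 Bond=62.9960
(3,3): Delta=0.0000 Bond=0.0000
V0=12.8043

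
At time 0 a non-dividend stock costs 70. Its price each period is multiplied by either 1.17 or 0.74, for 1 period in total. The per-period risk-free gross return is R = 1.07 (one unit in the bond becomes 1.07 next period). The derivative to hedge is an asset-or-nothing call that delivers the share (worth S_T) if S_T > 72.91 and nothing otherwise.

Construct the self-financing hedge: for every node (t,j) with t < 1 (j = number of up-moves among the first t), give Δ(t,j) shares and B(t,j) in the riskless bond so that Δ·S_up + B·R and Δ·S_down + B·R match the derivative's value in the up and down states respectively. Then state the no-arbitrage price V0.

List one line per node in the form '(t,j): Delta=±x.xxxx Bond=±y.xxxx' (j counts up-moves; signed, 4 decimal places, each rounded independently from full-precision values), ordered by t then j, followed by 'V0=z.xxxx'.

Under the risk-neutral measure, an up-move has probability p* = (R−d)/(u−d) = 0.7674 and values discount at R = 1.07.
At expiry t=1: V(1,0)=0.0000, V(1,1)=81.9000
  t=0,j=0: stock 70.0000 → up 81.9000 (V=81.9000), down 51.8000 (V=0.0000). Price 58.7416; hedge Δ=2.7209, bond B=-131.7235.
The time-0 hedge costs 58.7416, which is the no-arbitrage price.

(0,0): Delta=2.7209 Bond=-131.7235
V0=58.7416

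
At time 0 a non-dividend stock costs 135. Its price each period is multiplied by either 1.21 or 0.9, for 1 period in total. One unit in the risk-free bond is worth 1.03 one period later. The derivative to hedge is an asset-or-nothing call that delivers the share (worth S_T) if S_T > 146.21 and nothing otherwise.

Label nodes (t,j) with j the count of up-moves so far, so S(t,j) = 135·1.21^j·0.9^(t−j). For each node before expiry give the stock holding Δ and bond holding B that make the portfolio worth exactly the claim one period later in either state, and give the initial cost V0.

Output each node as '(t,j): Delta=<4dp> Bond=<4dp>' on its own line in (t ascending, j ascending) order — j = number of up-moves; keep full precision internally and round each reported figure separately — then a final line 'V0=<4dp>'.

Under the risk-neutral measure, an up-move has probability p* = (R−d)/(u−d) = 0.4194 and values discount at R = 1.03.
At expiry t=1: V(1,0)=0.0000, V(1,1)=163.3500
  t=0,j=0: stock 135.0000 → up 163.3500 (V=163.3500), down 121.5000 (V=0.0000). Price 66.5064; hedge Δ=3.9032, bond B=-460.4291.
Root portfolio cost Δ·135+B reproduces V0=66.5064.

(0,0): Delta=3.9032 Bond=-460.4291
V0=66.5064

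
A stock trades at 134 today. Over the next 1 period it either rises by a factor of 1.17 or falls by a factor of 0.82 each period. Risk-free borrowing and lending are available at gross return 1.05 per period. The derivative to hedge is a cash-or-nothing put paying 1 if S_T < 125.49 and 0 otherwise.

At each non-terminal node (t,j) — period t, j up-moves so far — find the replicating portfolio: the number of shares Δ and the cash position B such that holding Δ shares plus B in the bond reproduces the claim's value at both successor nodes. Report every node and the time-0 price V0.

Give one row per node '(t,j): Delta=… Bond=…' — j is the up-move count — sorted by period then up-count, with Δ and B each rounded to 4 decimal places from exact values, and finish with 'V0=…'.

Since d<R<u, set p* = (R−d)/(u−d) = 0.6571; price each node as the discounted p*-expectation of its children.
At expiry t=1: V(1,0)=1.0000, V(1,1)=0.0000
  t=0,j=0: stock 134.0000 → up 156.7800 (V=0.0000), down 109.8800 (V=1.0000). Price 0.3265; hedge Δ=-0.0213, bond B=3.1837.
The time-0 hedge costs 0.3265, which is the no-arbitrage price.

(0,0): Delta=-0.0213 Bond=3.1837
V0=0.3265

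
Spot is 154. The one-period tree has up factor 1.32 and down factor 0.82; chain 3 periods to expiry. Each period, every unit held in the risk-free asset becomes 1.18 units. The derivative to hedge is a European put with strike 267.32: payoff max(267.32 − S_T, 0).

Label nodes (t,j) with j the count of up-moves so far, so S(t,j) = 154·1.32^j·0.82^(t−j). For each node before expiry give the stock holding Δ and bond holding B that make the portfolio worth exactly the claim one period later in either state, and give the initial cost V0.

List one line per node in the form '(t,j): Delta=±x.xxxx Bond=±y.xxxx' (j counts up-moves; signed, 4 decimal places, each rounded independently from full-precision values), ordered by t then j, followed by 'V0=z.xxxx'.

Since d<R<u, set p* = (R−d)/(u−d) = 0.7200; price each node as the discounted p*-expectation of its children.
Payoff layer (t=3): V(3,0)=182.4093, V(3,1)=130.6345, V(3,2)=47.2897, V(3,3)=0.0000
(2,0): S=103.5496. Δ = (V_up−V_dn)/(S_up−S_dn) = (130.6345−182.4093)/(136.6855−84.9107) = -1.0000. V = [p*·130.6345 + (1−p*)·182.4093]/1.18 = 122.9928. B = V − Δ·S = 226.5424.
(2,1): S=166.6896. Δ = (V_up−V_dn)/(S_up−S_dn) = (47.2897−130.6345)/(220.0303−136.6855) = -1.0000. V = [p*·47.2897 + (1−p*)·130.6345]/1.18 = 59.8528. B = V − Δ·S = 226.5424.
(2,2): S=268.3296. Δ = (V_up−V_dn)/(S_up−S_dn) = (0.0000−47.2897)/(354.1951−220.0303) = -0.3525. V = [p*·0.0000 + (1−p*)·47.2897]/1.18 = 11.2213. B = V − Δ·S = 105.8007.
(1,0): S=126.2800. Δ = (V_up−V_dn)/(S_up−S_dn) = (59.8528−122.9928)/(166.6896−103.5496) = -1.0000. V = [p*·59.8528 + (1−p*)·122.9928]/1.18 = 65.7051. B = V − Δ·S = 191.9851.
(1,1): S=203.2800. Δ = (V_up−V_dn)/(S_up−S_dn) = (11.2213−59.8528)/(268.3296−166.6896) = -0.4785. V = [p*·11.2213 + (1−p*)·59.8528]/1.18 = 21.0492. B = V − Δ·S = 118.3122.
(0,0): S=154.0000. Δ = (V_up−V_dn)/(S_up−S_dn) = (21.0492−65.7051)/(203.2800−126.2800) = -0.5799. V = [p*·21.0492 + (1−p*)·65.7051]/1.18 = 28.4346. B = V − Δ·S = 117.7463.
Each (Δ,B) replicates both successor values, so the strategy is self-financing and V0 is arbitrage-free.

(0,0): Delta=-0.5799 Bond=117.7463
(1,0): Delta=-1.0000 Bond=191.9851
(1,1): Delta=-0.4785 Bond=118.3122
(2,0): Delta=-1.0000 Bond=226.5424
(2,1): Delta=-1.0000 Bond=226.5424
(2,2): Delta=-0.3525 Bond=105.8007
V0=28.4346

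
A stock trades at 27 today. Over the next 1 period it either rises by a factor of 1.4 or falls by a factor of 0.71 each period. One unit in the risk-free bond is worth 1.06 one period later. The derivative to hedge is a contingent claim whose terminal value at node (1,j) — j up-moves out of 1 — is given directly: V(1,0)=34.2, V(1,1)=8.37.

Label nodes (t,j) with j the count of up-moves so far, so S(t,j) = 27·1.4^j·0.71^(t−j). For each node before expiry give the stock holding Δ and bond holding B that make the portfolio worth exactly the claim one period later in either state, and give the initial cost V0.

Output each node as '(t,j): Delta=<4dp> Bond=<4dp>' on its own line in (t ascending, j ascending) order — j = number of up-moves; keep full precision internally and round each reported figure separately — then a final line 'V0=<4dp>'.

(0,0): Delta=-1.3865 Bond=57.3384
V0=19.9036

The replicating-portfolio and risk-neutral prices coincide; use p* = (1.06−0.71)/(1.4−0.71) = 0.5072 for the latter.
Terminal payoffs: V(1,0)=34.2000, V(1,1)=8.3700
(0,0): S=27.0000. Δ = (V_up−V_dn)/(S_up−S_dn) = (8.3700−34.2000)/(37.8000−19.1700) = -1.3865. V = [p*·8.3700 + (1−p*)·34.2000]/1.06 = 19.9036. B = V − Δ·S = 57.3384.
Self-financing check: at every node Δ·S+B equals the discounted successor values.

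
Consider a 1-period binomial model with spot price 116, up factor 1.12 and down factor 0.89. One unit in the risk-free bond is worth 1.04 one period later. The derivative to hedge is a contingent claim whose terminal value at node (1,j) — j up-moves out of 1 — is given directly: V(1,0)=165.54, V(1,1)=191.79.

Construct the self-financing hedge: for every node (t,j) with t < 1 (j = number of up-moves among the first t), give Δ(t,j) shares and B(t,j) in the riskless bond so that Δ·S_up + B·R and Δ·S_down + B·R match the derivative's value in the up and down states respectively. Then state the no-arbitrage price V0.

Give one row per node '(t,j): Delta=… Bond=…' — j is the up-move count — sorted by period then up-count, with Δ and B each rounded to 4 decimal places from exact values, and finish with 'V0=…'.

(0,0): Delta=0.9839 Bond=61.5038
V0=175.6342

Risk-neutral probability p* = (R−d)/(u−d) = (1.04−0.89)/(1.12−0.89) = 0.6522.
Terminal payoffs: V(1,0)=165.5400, V(1,1)=191.7900
(0,0): S=116.0000. Δ = (V_up−V_dn)/(S_up−S_dn) = (191.7900−165.5400)/(129.9200−103.2400) = 0.9839. V = [p*·191.7900 + (1−p*)·165.5400]/1.04 = 175.6342. B = V − Δ·S = 61.5038.
The time-0 hedge costs 175.6342, which is the no-arbitrage price.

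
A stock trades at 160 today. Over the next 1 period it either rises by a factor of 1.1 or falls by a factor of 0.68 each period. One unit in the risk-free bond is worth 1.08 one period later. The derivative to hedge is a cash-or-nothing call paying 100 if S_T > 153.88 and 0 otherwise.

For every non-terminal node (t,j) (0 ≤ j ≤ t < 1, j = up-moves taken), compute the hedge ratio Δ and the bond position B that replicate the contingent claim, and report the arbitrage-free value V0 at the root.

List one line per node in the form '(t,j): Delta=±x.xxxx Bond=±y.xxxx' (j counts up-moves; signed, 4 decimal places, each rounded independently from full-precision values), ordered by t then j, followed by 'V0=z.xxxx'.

(0,0): Delta=1.4881 Bond=-149.9118
V0=88.1834

Risk-neutral probability p* = (R−d)/(u−d) = (1.08−0.68)/(1.1−0.68) = 0.9524.
Terminal payoffs: V(1,0)=0.0000, V(1,1)=100.0000
Node (0,0) S=160.0000: V=(p*·100.0000+(1−p*)·0.0000)/1.08=88.1834; Δ=(100.0000−0.0000)/(176.0000−108.8000)=1.4881; B=V−Δ·S=-149.9118
Self-financing check: at every node Δ·S+B equals the discounted successor values.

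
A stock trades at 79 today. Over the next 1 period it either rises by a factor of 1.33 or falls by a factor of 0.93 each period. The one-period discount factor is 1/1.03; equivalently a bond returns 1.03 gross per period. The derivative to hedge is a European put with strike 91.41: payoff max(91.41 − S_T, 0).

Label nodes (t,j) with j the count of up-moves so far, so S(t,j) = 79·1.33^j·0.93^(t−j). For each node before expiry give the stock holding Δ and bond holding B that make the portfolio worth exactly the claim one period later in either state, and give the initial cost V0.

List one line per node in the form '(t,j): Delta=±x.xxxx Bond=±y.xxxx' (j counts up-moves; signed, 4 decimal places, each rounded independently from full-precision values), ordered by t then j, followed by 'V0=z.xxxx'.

(0,0): Delta=-0.5677 Bond=57.9131
V0=13.0631

Under the risk-neutral measure, an up-move has probability p* = (R−d)/(u−d) = 0.2500 and values discount at R = 1.03.
Terminal payoffs: V(1,0)=17.9400, V(1,1)=0.0000
(0,0): S=79.0000. Δ = (V_up−V_dn)/(S_up−S_dn) = (0.0000−17.9400)/(105.0700−73.4700) = -0.5677. V = [p*·0.0000 + (1−p*)·17.9400]/1.03 = 13.0631. B = V − Δ·S = 57.9131.
Check: Δ(0,0)·S0 + B(0,0) = 13.0631 = V0.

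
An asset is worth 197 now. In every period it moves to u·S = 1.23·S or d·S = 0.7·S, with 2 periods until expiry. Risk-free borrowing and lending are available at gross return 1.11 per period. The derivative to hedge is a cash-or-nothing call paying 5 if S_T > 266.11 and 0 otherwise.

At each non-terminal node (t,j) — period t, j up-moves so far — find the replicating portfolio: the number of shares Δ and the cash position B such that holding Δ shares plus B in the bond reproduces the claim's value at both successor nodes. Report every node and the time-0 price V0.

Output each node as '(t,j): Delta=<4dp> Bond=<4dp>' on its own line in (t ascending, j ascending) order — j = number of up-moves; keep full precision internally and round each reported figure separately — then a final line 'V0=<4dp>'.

(0,0): Delta=0.0334 Bond=-4.1462
(1,0): Delta=0.0000 Bond=0.0000
(1,1): Delta=0.0389 Bond=-5.9493
V0=2.4285

Risk-neutral probability p* = (R−d)/(u−d) = (1.11−0.7)/(1.23−0.7) = 0.7736.
Payoff layer (t=2): V(2,0)=0.0000, V(2,1)=0.0000, V(2,2)=5.0000
Node (1,0) S=137.9000: V=(p*·0.0000+(1−p*)·0.0000)/1.11=0.0000; Δ=(0.0000−0.0000)/(169.6170−96.5300)=0.0000; B=V−Δ·S=0.0000
Node (1,1) S=242.3100: V=(p*·5.0000+(1−p*)·0.0000)/1.11=3.4846; Δ=(5.0000−0.0000)/(298.0413−169.6170)=0.0389; B=V−Δ·S=-5.9493
Node (0,0) S=197.0000: V=(p*·3.4846+(1−p*)·0.0000)/1.11=2.4285; Δ=(3.4846−0.0000)/(242.3100−137.9000)=0.0334; B=V−Δ·S=-4.1462
Check: Δ(0,0)·S0 + B(0,0) = 2.4285 = V0.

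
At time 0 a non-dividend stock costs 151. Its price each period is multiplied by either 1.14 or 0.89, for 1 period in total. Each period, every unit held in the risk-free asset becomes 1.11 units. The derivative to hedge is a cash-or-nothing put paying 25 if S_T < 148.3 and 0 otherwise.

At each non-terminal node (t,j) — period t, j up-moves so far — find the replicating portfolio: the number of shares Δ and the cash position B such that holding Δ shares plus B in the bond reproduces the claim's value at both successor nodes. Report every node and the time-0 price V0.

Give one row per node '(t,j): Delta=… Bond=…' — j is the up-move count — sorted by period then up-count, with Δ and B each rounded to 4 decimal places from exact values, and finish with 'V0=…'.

(0,0): Delta=-0.6623 Bond=102.7027
V0=2.7027

No-arbitrage ⇒ martingale measure with p* = (R−d)/(u−d) = 0.8800.
Payoff layer (t=1): V(1,0)=25.0000, V(1,1)=0.0000
Node (0,0) S=151.0000: V=(p*·0.0000+(1−p*)·25.0000)/1.11=2.7027; Δ=(0.0000−25.0000)/(172.1400−134.3900)=-0.6623; B=V−Δ·S=102.7027
The time-0 hedge costs 2.7027, which is the no-arbitrage price.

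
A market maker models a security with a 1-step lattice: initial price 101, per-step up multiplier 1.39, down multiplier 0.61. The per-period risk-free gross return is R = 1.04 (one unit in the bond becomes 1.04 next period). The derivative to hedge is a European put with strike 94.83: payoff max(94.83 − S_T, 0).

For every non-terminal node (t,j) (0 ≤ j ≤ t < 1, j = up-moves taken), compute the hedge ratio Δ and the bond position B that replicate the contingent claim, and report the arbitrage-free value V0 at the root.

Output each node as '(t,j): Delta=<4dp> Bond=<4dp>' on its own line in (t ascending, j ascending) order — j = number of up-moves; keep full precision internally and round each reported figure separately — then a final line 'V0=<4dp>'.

(0,0): Delta=-0.4217 Bond=56.9228
V0=14.3331

Risk-neutral probability p* = (R−d)/(u−d) = (1.04−0.61)/(1.39−0.61) = 0.5513.
At expiry t=1: V(1,0)=33.2200, V(1,1)=0.0000
Node (0,0) S=101.0000: V=(p*·0.0000+(1−p*)·33.2200)/1.04=14.3331; Δ=(0.0000−33.2200)/(140.3900−61.6100)=-0.4217; B=V−Δ·S=56.9228
Self-financing check: at every node Δ·S+B equals the discounted successor values.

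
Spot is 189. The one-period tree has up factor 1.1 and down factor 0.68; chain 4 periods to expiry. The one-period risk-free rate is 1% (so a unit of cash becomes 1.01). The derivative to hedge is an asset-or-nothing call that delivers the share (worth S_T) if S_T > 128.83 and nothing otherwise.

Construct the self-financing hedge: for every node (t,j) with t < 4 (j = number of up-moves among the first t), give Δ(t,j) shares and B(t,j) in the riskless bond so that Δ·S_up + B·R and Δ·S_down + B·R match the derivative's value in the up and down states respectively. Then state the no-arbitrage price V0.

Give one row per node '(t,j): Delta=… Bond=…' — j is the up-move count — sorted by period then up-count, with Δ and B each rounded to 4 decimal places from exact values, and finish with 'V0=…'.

The replicating-portfolio and risk-neutral prices coincide; use p* = (1.01−0.68)/(1.1−0.68) = 0.7857 for the latter.
Terminal payoffs: V(4,0)=0.0000, V(4,1)=0.0000, V(4,2)=0.0000, V(4,3)=171.0601, V(4,4)=276.7149
(3,0): S=59.4276. Δ = (V_up−V_dn)/(S_up−S_dn) = (0.0000−0.0000)/(65.3704−40.4108) = 0.0000. V = [p*·0.0000 + (1−p*)·0.0000]/1.01 = 0.0000. B = V − Δ·S = 0.0000.
(3,1): S=96.1330. Δ = (V_up−V_dn)/(S_up−S_dn) = (0.0000−0.0000)/(105.7463−65.3704) = 0.0000. V = [p*·0.0000 + (1−p*)·0.0000]/1.01 = 0.0000. B = V − Δ·S = 0.0000.
(3,2): S=155.5092. Δ = (V_up−V_dn)/(S_up−S_dn) = (171.0601−0.0000)/(171.0601−105.7463) = 2.6190. V = [p*·171.0601 + (1−p*)·0.0000]/1.01 = 133.0736. B = V − Δ·S = -274.2124.
(3,3): S=251.5590. Δ = (V_up−V_dn)/(S_up−S_dn) = (276.7149−171.0601)/(276.7149−171.0601) = 1.0000. V = [p*·276.7149 + (1−p*)·171.0601]/1.01 = 251.5590. B = V − Δ·S = 0.0000.
(2,0): S=87.3936. Δ = (V_up−V_dn)/(S_up−S_dn) = (0.0000−0.0000)/(96.1330−59.4276) = 0.0000. V = [p*·0.0000 + (1−p*)·0.0000]/1.01 = 0.0000. B = V − Δ·S = 0.0000.
(2,1): S=141.3720. Δ = (V_up−V_dn)/(S_up−S_dn) = (133.0736−0.0000)/(155.5092−96.1330) = 2.2412. V = [p*·133.0736 + (1−p*)·0.0000]/1.01 = 103.5226. B = V − Δ·S = -213.3194.
(2,2): S=228.6900. Δ = (V_up−V_dn)/(S_up−S_dn) = (251.5590−133.0736)/(251.5590−155.5092) = 1.2336. V = [p*·251.5590 + (1−p*)·133.0736]/1.01 = 223.9300. B = V − Δ·S = -58.1780.
(1,0): S=128.5200. Δ = (V_up−V_dn)/(S_up−S_dn) = (103.5226−0.0000)/(141.3720−87.3936) = 1.9179. V = [p*·103.5226 + (1−p*)·0.0000]/1.01 = 80.5339. B = V − Δ·S = -165.9486.
(1,1): S=207.9000. Δ = (V_up−V_dn)/(S_up−S_dn) = (223.9300−103.5226)/(228.6900−141.3720) = 1.3790. V = [p*·223.9300 + (1−p*)·103.5226]/1.01 = 196.1667. B = V − Δ·S = -90.5174.
(0,0): S=189.0000. Δ = (V_up−V_dn)/(S_up−S_dn) = (196.1667−80.5339)/(207.9000−128.5200) = 1.4567. V = [p*·196.1667 + (1−p*)·80.5339]/1.01 = 169.6914. B = V − Δ·S = -105.6250.
Root portfolio cost Δ·189+B reproduces V0=169.6914.

(0,0): Delta=1.4567 Bond=-105.6250
(1,0): Delta=1.9179 Bond=-165.9486
(1,1): Delta=1.3790 Bond=-90.5174
(2,0): Delta=0.0000 Bond=0.0000
(2,1): Delta=2.2412 Bond=-213.3194
(2,2): Delta=1.2336 Bond=-58.1780
(3,0): Delta=0.0000 Bond=0.0000
(3,1): Delta=0.0000 Bond=0.0000
(3,2): Delta=2.6190 Bond=-274.2124
(3,3): Delta=1.0000 Bond=0.0000
V0=169.6914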